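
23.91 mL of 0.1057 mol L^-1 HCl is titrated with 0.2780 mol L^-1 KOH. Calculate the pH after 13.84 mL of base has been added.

12.54

n(acid) = 0.1057 x 0.02391 = 0.002527 mol; n(KOH) added = 0.2780 x 0.01384 = 0.003848 mol.
Base is in excess by 0.003848 - 0.002527 = 0.001320 mol in a total volume of 0.03775 L.
[OH^-] = 0.001320/0.03775 = 0.03497 M, so pOH = 1.46 and pH = 14.00 - 1.46 = 12.54.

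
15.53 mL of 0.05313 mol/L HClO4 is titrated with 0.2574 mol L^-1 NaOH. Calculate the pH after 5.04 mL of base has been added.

12.36

n(acid) = 0.05313 x 0.01553 = 0.0008251 mol; n(NaOH) added = 0.2574 x 0.005040 = 0.001297 mol.
Base is in excess by 0.001297 - 0.0008251 = 0.0004722 mol in a total volume of 0.02057 L.
[OH^-] = 0.0004722/0.02057 = 0.02296 M, so pOH = 1.64 and pH = 14.00 - 1.64 = 12.36.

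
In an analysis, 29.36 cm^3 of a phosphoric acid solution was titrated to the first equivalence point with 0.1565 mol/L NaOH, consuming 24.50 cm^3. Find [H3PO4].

0.131 M

n(NaOH) = 0.1565 x 0.02450 = 0.003834 mol.
At the first equivalence point, 1 mol OH^- react per mol H3PO4, so n(H3PO4) = 0.003834 / 1 = 0.003834 mol.
[H3PO4] = 0.003834 / 0.02936 L = 0.131 M.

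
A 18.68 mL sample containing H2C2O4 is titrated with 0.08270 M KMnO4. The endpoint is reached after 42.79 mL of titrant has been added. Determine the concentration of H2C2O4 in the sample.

n(KMnO4) = 0.08270 x 0.04279 = 0.003539 mol.
From the balanced equation, 2 mol KMnO4 reacts with 5 mol H2C2O4, so n(H2C2O4) = 0.003539 x 5/2 = 0.008847 mol.
[H2C2O4] = 0.008847 / 0.01868 L = 0.474 M.

0.474 M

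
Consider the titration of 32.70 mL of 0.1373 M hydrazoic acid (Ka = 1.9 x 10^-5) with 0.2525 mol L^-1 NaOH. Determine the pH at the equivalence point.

n(HN3) = 0.1373 x 0.03270 = 0.004490 mol; V(NaOH) at equivalence = 0.004490/0.2525 = 0.01778 L.
At equivalence all the acid is converted to N3-; total volume = 0.03270 + 0.01778 = 0.05048 L, so [N3-] = 0.004490/0.05048 = 0.08894 M.
Kb = Kw/Ka = 1.0e-14 / 1.9 x 10^-5 = 5.26e-10.
[OH^-] = sqrt(Kb x [N3-]) = sqrt(5.26e-10 x 0.08894) = 6.84e-6 M.
pOH = 5.16, so pH = 14.00 - 5.16 = 8.84.

8.84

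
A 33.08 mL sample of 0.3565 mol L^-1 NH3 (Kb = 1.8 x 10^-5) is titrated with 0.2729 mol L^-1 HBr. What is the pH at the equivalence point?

n(NH3) = 0.3565 x 0.03308 = 0.01179 mol; V(HBr) at equivalence = 0.01179/0.2729 = 0.04321 L.
At equivalence the base is fully converted to NH4+; total volume = 0.07629 L, so [NH4+] = 0.01179/0.07629 = 0.1546 M.
Ka(NH4+) = Kw/Kb = 1.0e-14 / 1.8 x 10^-5 = 5.56e-10.
[H^+] = sqrt(Ka x [NH4+]) = sqrt(5.56e-10 x 0.1546) = 9.27e-6 M.
pH = -log(9.27e-6) = 5.03.

5.03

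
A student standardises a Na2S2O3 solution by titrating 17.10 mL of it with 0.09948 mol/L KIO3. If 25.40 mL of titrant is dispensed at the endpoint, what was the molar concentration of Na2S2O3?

n(KIO3) = 0.09948 x 0.02540 = 0.002527 mol.
From the balanced equation, 1 mol KIO3 reacts with 6 mol Na2S2O3, so n(Na2S2O3) = 0.002527 x 6/1 = 0.01516 mol.
[Na2S2O3] = 0.01516 / 0.01710 L = 0.887 M.

0.887 M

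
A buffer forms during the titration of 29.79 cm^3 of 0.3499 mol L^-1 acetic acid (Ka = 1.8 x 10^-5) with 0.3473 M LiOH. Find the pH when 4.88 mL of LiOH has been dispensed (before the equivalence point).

4.03

Initial n(CH3COOH) = 0.3499 x 0.02979 = 0.01042 mol.
n(LiOH) added = 0.3473 x 0.004880 = 0.001695 mol, converting that many moles of CH3COOH to CH3COO-.
Remaining n(CH3COOH) = 0.008729 mol; n(CH3COO-) = 0.001695 mol.
By Henderson-Hasselbalch, pH = pKa + log([A^-]/[HA]) = 4.74 + log(0.001695/0.008729) = 4.74 + (-0.71) = 4.03.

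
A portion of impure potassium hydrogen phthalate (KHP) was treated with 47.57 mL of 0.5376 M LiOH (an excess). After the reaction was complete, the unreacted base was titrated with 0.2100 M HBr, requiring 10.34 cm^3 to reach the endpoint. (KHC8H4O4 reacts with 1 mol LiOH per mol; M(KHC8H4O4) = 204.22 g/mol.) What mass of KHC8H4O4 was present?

4.78 g

Total n(LiOH) added = 0.5376 x 0.04757 = 0.02557 mol.
n(HBr) used = 0.2100 x 0.01034 = 0.002171 mol, which equals the excess n(LiOH).
So n(LiOH) consumed by the sample = 0.02557 - 0.002171 = 0.02340 mol.
n(KHC8H4O4) = 0.02340 / 1 = 0.02340 mol.
mass = 0.02340 mol x 204.22 g/mol = 4.78 g.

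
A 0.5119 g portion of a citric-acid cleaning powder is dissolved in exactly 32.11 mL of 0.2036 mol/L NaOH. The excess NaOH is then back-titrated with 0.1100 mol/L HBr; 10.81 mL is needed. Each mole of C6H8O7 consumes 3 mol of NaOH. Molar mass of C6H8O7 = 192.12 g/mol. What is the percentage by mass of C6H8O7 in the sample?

Total n(NaOH) added = 0.2036 x 0.03211 = 0.006538 mol.
n(HBr) used = 0.1100 x 0.01081 = 0.001189 mol, which equals the excess n(NaOH).
So n(NaOH) consumed by the sample = 0.006538 - 0.001189 = 0.005348 mol.
n(C6H8O7) = 0.005348 / 3 = 0.001783 mol.
mass C6H8O7 = 0.001783 x 192.12 = 0.3425 g, so %C6H8O7 = 0.3425/0.5119 x 100 = 66.9%.

66.9%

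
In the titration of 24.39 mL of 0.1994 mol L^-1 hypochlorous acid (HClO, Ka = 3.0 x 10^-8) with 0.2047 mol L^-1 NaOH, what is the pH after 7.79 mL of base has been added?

7.21

Initial n(HClO) = 0.1994 x 0.02439 = 0.004863 mol.
n(NaOH) added = 0.2047 x 0.007790 = 0.001595 mol, converting that many moles of HClO to ClO-.
Remaining n(HClO) = 0.003269 mol; n(ClO-) = 0.001595 mol.
By Henderson-Hasselbalch, pH = pKa + log([A^-]/[HA]) = 7.52 + log(0.001595/0.003269) = 7.52 + (-0.31) = 7.21.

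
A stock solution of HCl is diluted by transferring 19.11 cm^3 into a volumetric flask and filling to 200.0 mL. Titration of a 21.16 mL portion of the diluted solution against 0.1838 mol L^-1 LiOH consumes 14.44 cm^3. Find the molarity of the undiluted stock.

1.31 M

n(LiOH) = 0.1838 x 0.01444 = 0.002654 mol.
n(HCl) in the aliquot = 0.002654 mol.
[diluted HCl] = 0.002654 / 0.02116 = 0.1254 M.
Dilution factor = 200.0/19.11 = 10.47, so [stock] = 0.1254 x 10.47 = 1.31 M.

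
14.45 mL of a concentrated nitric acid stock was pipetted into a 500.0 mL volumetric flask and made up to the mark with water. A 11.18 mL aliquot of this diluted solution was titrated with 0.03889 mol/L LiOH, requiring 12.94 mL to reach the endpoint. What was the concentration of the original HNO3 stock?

n(LiOH) = 0.03889 x 0.01294 = 0.0005032 mol.
n(HNO3) in the aliquot = 0.0005032 mol.
[diluted HNO3] = 0.0005032 / 0.01118 = 0.04501 M.
Dilution factor = 500.0/14.45 = 34.60, so [stock] = 0.04501 x 34.60 = 1.56 M.

1.56 M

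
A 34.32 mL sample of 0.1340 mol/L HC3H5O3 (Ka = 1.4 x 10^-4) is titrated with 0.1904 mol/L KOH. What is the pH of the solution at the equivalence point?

8.37

n(HC3H5O3) = 0.1340 x 0.03432 = 0.004599 mol; V(KOH) at equivalence = 0.004599/0.1904 = 0.02415 L.
At equivalence all the acid is converted to C3H5O3-; total volume = 0.03432 + 0.02415 = 0.05847 L, so [C3H5O3-] = 0.004599/0.05847 = 0.07865 M.
Kb = Kw/Ka = 1.0e-14 / 1.4 x 10^-4 = 7.14e-11.
[OH^-] = sqrt(Kb x [C3H5O3-]) = sqrt(7.14e-11 x 0.07865) = 2.37e-6 M.
pOH = 5.63, so pH = 14.00 - 5.63 = 8.37.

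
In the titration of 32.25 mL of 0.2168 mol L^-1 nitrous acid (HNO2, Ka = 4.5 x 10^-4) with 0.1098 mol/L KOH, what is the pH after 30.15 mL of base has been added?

3.30

Initial n(HNO2) = 0.2168 x 0.03225 = 0.006992 mol.
n(KOH) added = 0.1098 x 0.03015 = 0.003310 mol, converting that many moles of HNO2 to NO2-.
Remaining n(HNO2) = 0.003681 mol; n(NO2-) = 0.003310 mol.
By Henderson-Hasselbalch, pH = pKa + log([A^-]/[HA]) = 3.35 + log(0.003310/0.003681) = 3.35 + (-0.05) = 3.30.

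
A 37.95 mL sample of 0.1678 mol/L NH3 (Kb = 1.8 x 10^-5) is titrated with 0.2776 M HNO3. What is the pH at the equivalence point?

n(NH3) = 0.1678 x 0.03795 = 0.006368 mol; V(HNO3) at equivalence = 0.006368/0.2776 = 0.02294 L.
At equivalence the base is fully converted to NH4+; total volume = 0.06089 L, so [NH4+] = 0.006368/0.06089 = 0.1046 M.
Ka(NH4+) = Kw/Kb = 1.0e-14 / 1.8 x 10^-5 = 5.56e-10.
[H^+] = sqrt(Ka x [NH4+]) = sqrt(5.56e-10 x 0.1046) = 7.62e-6 M.
pH = -log(7.62e-6) = 5.12.

5.12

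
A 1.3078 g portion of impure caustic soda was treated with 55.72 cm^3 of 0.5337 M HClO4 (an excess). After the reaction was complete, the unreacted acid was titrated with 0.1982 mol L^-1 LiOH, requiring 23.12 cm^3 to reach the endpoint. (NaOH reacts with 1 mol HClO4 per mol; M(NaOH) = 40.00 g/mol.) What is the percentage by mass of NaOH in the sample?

Total n(HClO4) added = 0.5337 x 0.05572 = 0.02974 mol.
n(LiOH) used = 0.1982 x 0.02312 = 0.004582 mol, which equals the excess n(HClO4).
So n(HClO4) consumed by the sample = 0.02974 - 0.004582 = 0.02516 mol.
n(NaOH) = 0.02516 / 1 = 0.02516 mol.
mass NaOH = 0.02516 x 40.00 = 1.006 g, so %NaOH = 1.006/1.3078 x 100 = 76.9%.

76.9%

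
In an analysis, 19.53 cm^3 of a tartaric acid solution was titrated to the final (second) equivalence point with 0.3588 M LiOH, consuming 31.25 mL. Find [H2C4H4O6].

n(LiOH) = 0.3588 x 0.03125 = 0.01121 mol.
At the final (second) equivalence point, 2 mol OH^- react per mol H2C4H4O6, so n(H2C4H4O6) = 0.01121 / 2 = 0.005606 mol.
[H2C4H4O6] = 0.005606 / 0.01953 L = 0.287 M.

0.287 M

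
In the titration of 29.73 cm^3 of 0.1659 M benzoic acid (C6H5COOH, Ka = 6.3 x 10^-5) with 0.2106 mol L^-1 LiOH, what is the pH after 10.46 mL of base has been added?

Initial n(C6H5COOH) = 0.1659 x 0.02973 = 0.004932 mol.
n(LiOH) added = 0.2106 x 0.01046 = 0.002203 mol, converting that many moles of C6H5COOH to C6H5COO-.
Remaining n(C6H5COOH) = 0.002729 mol; n(C6H5COO-) = 0.002203 mol.
By Henderson-Hasselbalch, pH = pKa + log([A^-]/[HA]) = 4.20 + log(0.002203/0.002729) = 4.20 + (-0.09) = 4.11.

4.11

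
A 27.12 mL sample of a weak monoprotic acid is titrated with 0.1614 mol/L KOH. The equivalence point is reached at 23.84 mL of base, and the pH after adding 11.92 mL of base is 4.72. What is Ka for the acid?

1.9 x 10^-5

11.92 mL is half of the equivalence volume, so this is the half-equivalence point where [HA] = [A^-].
At half-equivalence pH = pKa, so pKa = 4.72.
Ka = 10^(-4.72) = 1.9 x 10^-5.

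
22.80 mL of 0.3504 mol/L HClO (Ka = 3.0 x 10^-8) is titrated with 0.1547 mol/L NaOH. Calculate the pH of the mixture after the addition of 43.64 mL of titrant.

Initial n(HClO) = 0.3504 x 0.02280 = 0.007989 mol.
n(NaOH) added = 0.1547 x 0.04364 = 0.006751 mol, converting that many moles of HClO to ClO-.
Remaining n(HClO) = 0.001238 mol; n(ClO-) = 0.006751 mol.
By Henderson-Hasselbalch, pH = pKa + log([A^-]/[HA]) = 7.52 + log(0.006751/0.001238) = 7.52 + (+0.74) = 8.26.

8.26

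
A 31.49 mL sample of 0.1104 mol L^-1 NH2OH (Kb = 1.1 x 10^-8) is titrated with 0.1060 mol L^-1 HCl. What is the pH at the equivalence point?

n(NH2OH) = 0.1104 x 0.03149 = 0.003476 mol; V(HCl) at equivalence = 0.003476/0.1060 = 0.03280 L.
At equivalence the base is fully converted to NH3OH+; total volume = 0.06429 L, so [NH3OH+] = 0.003476/0.06429 = 0.05408 M.
Ka(NH3OH+) = Kw/Kb = 1.0e-14 / 1.1 x 10^-8 = 9.09e-7.
[H^+] = sqrt(Ka x [NH3OH+]) = sqrt(9.09e-7 x 0.05408) = 0.000222 M.
pH = -log(0.000222) = 3.65.

3.65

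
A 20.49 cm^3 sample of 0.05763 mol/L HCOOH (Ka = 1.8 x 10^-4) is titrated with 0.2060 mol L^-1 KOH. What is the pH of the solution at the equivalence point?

8.20

n(HCOOH) = 0.05763 x 0.02049 = 0.001181 mol; V(KOH) at equivalence = 0.001181/0.2060 = 0.005732 L.
At equivalence all the acid is converted to HCOO-; total volume = 0.02049 + 0.005732 = 0.02622 L, so [HCOO-] = 0.001181/0.02622 = 0.04503 M.
Kb = Kw/Ka = 1.0e-14 / 1.8 x 10^-4 = 5.56e-11.
[OH^-] = sqrt(Kb x [HCOO-]) = sqrt(5.56e-11 x 0.04503) = 1.58e-6 M.
pOH = 5.80, so pH = 14.00 - 5.80 = 8.20.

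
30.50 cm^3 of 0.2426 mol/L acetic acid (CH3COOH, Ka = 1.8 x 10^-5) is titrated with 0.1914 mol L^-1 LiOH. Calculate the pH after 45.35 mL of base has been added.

12.23

n(acid) = 0.2426 x 0.03050 = 0.007399 mol; n(LiOH) added = 0.1914 x 0.04535 = 0.008680 mol.
Base is in excess by 0.008680 - 0.007399 = 0.001281 mol in a total volume of 0.07585 L.
[OH^-] = 0.001281/0.07585 = 0.01688 M, so pOH = 1.77 and pH = 14.00 - 1.77 = 12.23.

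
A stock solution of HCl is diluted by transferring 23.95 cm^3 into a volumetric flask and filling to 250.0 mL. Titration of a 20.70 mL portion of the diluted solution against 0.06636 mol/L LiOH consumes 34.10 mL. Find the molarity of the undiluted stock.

1.14 M

n(LiOH) = 0.06636 x 0.03410 = 0.002263 mol.
n(HCl) in the aliquot = 0.002263 mol.
[diluted HCl] = 0.002263 / 0.02070 = 0.1093 M.
Dilution factor = 250.0/23.95 = 10.44, so [stock] = 0.1093 x 10.44 = 1.14 M.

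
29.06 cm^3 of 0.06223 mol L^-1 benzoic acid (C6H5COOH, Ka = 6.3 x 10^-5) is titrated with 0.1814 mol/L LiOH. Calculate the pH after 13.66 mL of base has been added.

12.20

n(acid) = 0.06223 x 0.02906 = 0.001808 mol; n(LiOH) added = 0.1814 x 0.01366 = 0.002478 mol.
Base is in excess by 0.002478 - 0.001808 = 0.0006695 mol in a total volume of 0.04272 L.
[OH^-] = 0.0006695/0.04272 = 0.01567 M, so pOH = 1.80 and pH = 14.00 - 1.80 = 12.20.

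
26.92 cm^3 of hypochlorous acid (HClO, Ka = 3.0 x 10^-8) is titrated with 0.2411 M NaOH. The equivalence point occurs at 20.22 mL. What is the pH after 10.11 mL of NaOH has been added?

10.11 mL is exactly half the equivalence volume (20.22/2), i.e. the half-equivalence point.
There, n(HA) = n(A^-), so pH = pKa = -log(3.0 x 10^-8) = 7.52.

7.52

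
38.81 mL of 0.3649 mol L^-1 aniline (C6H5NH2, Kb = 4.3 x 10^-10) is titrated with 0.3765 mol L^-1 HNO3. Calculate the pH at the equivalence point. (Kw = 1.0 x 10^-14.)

n(C6H5NH2) = 0.3649 x 0.03881 = 0.01416 mol; V(HNO3) at equivalence = 0.01416/0.3765 = 0.03761 L.
At equivalence the base is fully converted to C6H5NH3+; total volume = 0.07642 L, so [C6H5NH3+] = 0.01416/0.07642 = 0.1853 M.
Ka(C6H5NH3+) = Kw/Kb = 1.0e-14 / 4.3 x 10^-10 = 2.33e-5.
[H^+] = sqrt(Ka x [C6H5NH3+]) = sqrt(2.33e-5 x 0.1853) = 0.00208 M.
pH = -log(0.00208) = 2.68.

2.68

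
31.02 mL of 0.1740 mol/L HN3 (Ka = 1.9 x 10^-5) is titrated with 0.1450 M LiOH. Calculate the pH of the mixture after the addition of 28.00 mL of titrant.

Initial n(HN3) = 0.1740 x 0.03102 = 0.005397 mol.
n(LiOH) added = 0.1450 x 0.02800 = 0.004060 mol, converting that many moles of HN3 to N3-.
Remaining n(HN3) = 0.001337 mol; n(N3-) = 0.004060 mol.
By Henderson-Hasselbalch, pH = pKa + log([A^-]/[HA]) = 4.72 + log(0.004060/0.001337) = 4.72 + (+0.48) = 5.20.

5.20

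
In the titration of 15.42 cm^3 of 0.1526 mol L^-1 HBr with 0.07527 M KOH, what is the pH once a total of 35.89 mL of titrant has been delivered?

11.83

n(acid) = 0.1526 x 0.01542 = 0.002353 mol; n(KOH) added = 0.07527 x 0.03589 = 0.002701 mol.
Base is in excess by 0.002701 - 0.002353 = 0.0003483 mol in a total volume of 0.05131 L.
[OH^-] = 0.0003483/0.05131 = 0.006789 M, so pOH = 2.17 and pH = 14.00 - 2.17 = 11.83.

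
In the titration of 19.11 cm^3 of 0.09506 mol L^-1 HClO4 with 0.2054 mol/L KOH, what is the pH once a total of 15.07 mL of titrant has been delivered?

12.57

n(acid) = 0.09506 x 0.01911 = 0.001817 mol; n(KOH) added = 0.2054 x 0.01507 = 0.003095 mol.
Base is in excess by 0.003095 - 0.001817 = 0.001279 mol in a total volume of 0.03418 L.
[OH^-] = 0.001279/0.03418 = 0.03741 M, so pOH = 1.43 and pH = 14.00 - 1.43 = 12.57.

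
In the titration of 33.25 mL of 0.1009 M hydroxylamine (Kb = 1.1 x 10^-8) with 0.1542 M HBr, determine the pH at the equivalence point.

n(NH2OH) = 0.1009 x 0.03325 = 0.003355 mol; V(HBr) at equivalence = 0.003355/0.1542 = 0.02176 L.
At equivalence the base is fully converted to NH3OH+; total volume = 0.05501 L, so [NH3OH+] = 0.003355/0.05501 = 0.06099 M.
Ka(NH3OH+) = Kw/Kb = 1.0e-14 / 1.1 x 10^-8 = 9.09e-7.
[H^+] = sqrt(Ka x [NH3OH+]) = sqrt(9.09e-7 x 0.06099) = 0.000235 M.
pH = -log(0.000235) = 3.63.

3.63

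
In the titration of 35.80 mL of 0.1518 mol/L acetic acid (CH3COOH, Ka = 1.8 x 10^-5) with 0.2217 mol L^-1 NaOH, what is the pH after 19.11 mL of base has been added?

Initial n(CH3COOH) = 0.1518 x 0.03580 = 0.005434 mol.
n(NaOH) added = 0.2217 x 0.01911 = 0.004237 mol, converting that many moles of CH3COOH to CH3COO-.
Remaining n(CH3COOH) = 0.001198 mol; n(CH3COO-) = 0.004237 mol.
By Henderson-Hasselbalch, pH = pKa + log([A^-]/[HA]) = 4.74 + log(0.004237/0.001198) = 4.74 + (+0.55) = 5.29.

5.29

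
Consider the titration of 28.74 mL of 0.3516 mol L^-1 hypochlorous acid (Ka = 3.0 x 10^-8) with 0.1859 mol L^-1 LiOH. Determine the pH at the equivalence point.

10.30

n(HClO) = 0.3516 x 0.02874 = 0.01010 mol; V(LiOH) at equivalence = 0.01010/0.1859 = 0.05436 L.
At equivalence all the acid is converted to ClO-; total volume = 0.02874 + 0.05436 = 0.08310 L, so [ClO-] = 0.01010/0.08310 = 0.1216 M.
Kb = Kw/Ka = 1.0e-14 / 3.0 x 10^-8 = 3.33e-7.
[OH^-] = sqrt(Kb x [ClO-]) = sqrt(3.33e-7 x 0.1216) = 0.000201 M.
pOH = 3.70, so pH = 14.00 - 3.70 = 10.30.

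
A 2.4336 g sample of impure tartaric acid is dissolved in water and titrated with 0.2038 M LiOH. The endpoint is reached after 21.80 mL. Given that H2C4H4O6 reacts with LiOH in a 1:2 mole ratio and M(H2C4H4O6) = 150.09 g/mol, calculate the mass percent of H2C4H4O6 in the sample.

n(LiOH) = 0.2038 x 0.02180 = 0.004443 mol.
n(H2C4H4O6) = 0.004443 / 2 = 0.002221 mol.
mass of H2C4H4O6 = 0.002221 x 150.09 = 0.3334 g.
% purity = 0.3334 / 2.4336 x 100 = 13.7%.

13.7%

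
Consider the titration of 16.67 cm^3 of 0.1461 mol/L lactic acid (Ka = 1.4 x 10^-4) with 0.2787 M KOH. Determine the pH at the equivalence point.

8.42

n(HC3H5O3) = 0.1461 x 0.01667 = 0.002435 mol; V(KOH) at equivalence = 0.002435/0.2787 = 0.008739 L.
At equivalence all the acid is converted to C3H5O3-; total volume = 0.01667 + 0.008739 = 0.02541 L, so [C3H5O3-] = 0.002435/0.02541 = 0.09585 M.
Kb = Kw/Ka = 1.0e-14 / 1.4 x 10^-4 = 7.14e-11.
[OH^-] = sqrt(Kb x [C3H5O3-]) = sqrt(7.14e-11 x 0.09585) = 2.62e-6 M.
pOH = 5.58, so pH = 14.00 - 5.58 = 8.42.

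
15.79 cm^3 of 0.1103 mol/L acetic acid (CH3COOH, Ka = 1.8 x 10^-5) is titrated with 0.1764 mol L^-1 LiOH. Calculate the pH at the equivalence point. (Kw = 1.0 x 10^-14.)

n(CH3COOH) = 0.1103 x 0.01579 = 0.001742 mol; V(LiOH) at equivalence = 0.001742/0.1764 = 0.009873 L.
At equivalence all the acid is converted to CH3COO-; total volume = 0.01579 + 0.009873 = 0.02566 L, so [CH3COO-] = 0.001742/0.02566 = 0.06787 M.
Kb = Kw/Ka = 1.0e-14 / 1.8 x 10^-5 = 5.56e-10.
[OH^-] = sqrt(Kb x [CH3COO-]) = sqrt(5.56e-10 x 0.06787) = 6.14e-6 M.
pOH = 5.21, so pH = 14.00 - 5.21 = 8.79.

8.79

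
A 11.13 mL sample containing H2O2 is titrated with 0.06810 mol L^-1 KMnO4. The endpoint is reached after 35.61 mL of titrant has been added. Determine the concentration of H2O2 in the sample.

0.545 M

n(KMnO4) = 0.06810 x 0.03561 = 0.002425 mol.
From the balanced equation, 2 mol KMnO4 reacts with 5 mol H2O2, so n(H2O2) = 0.002425 x 5/2 = 0.006063 mol.
[H2O2] = 0.006063 / 0.01113 L = 0.545 M.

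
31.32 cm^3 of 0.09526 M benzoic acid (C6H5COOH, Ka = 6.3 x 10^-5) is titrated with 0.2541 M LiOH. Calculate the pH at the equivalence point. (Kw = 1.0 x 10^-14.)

8.52

n(C6H5COOH) = 0.09526 x 0.03132 = 0.002984 mol; V(LiOH) at equivalence = 0.002984/0.2541 = 0.01174 L.
At equivalence all the acid is converted to C6H5COO-; total volume = 0.03132 + 0.01174 = 0.04306 L, so [C6H5COO-] = 0.002984/0.04306 = 0.06929 M.
Kb = Kw/Ka = 1.0e-14 / 6.3 x 10^-5 = 1.59e-10.
[OH^-] = sqrt(Kb x [C6H5COO-]) = sqrt(1.59e-10 x 0.06929) = 3.32e-6 M.
pOH = 5.48, so pH = 14.00 - 5.48 = 8.52.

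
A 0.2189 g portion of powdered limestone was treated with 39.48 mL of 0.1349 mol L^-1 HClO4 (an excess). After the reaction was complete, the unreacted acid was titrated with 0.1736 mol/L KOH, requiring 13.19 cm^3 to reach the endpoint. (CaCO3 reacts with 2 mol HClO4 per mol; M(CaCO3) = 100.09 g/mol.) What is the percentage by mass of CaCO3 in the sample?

Total n(HClO4) added = 0.1349 x 0.03948 = 0.005326 mol.
n(KOH) used = 0.1736 x 0.01319 = 0.002290 mol, which equals the excess n(HClO4).
So n(HClO4) consumed by the sample = 0.005326 - 0.002290 = 0.003036 mol.
n(CaCO3) = 0.003036 / 2 = 0.001518 mol.
mass CaCO3 = 0.001518 x 100.09 = 0.1519 g, so %CaCO3 = 0.1519/0.2189 x 100 = 69.4%.

69.4%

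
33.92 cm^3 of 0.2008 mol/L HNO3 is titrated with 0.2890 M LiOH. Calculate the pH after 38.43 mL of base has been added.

n(acid) = 0.2008 x 0.03392 = 0.006811 mol; n(LiOH) added = 0.2890 x 0.03843 = 0.01111 mol.
Base is in excess by 0.01111 - 0.006811 = 0.004295 mol in a total volume of 0.07235 L.
[OH^-] = 0.004295/0.07235 = 0.05937 M, so pOH = 1.23 and pH = 14.00 - 1.23 = 12.77.

12.77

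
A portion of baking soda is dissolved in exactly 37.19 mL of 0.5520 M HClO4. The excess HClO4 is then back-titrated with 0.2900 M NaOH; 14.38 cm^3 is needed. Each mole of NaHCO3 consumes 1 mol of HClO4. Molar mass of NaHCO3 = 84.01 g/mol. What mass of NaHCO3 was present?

1.37 g

Total n(HClO4) added = 0.5520 x 0.03719 = 0.02053 mol.
n(NaOH) used = 0.2900 x 0.01438 = 0.004170 mol, which equals the excess n(HClO4).
So n(HClO4) consumed by the sample = 0.02053 - 0.004170 = 0.01636 mol.
n(NaHCO3) = 0.01636 / 1 = 0.01636 mol.
mass = 0.01636 mol x 84.01 g/mol = 1.37 g.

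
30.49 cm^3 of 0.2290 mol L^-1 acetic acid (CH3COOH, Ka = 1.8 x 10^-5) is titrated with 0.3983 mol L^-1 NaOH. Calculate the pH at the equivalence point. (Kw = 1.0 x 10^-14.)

n(CH3COOH) = 0.2290 x 0.03049 = 0.006982 mol; V(NaOH) at equivalence = 0.006982/0.3983 = 0.01753 L.
At equivalence all the acid is converted to CH3COO-; total volume = 0.03049 + 0.01753 = 0.04802 L, so [CH3COO-] = 0.006982/0.04802 = 0.1454 M.
Kb = Kw/Ka = 1.0e-14 / 1.8 x 10^-5 = 5.56e-10.
[OH^-] = sqrt(Kb x [CH3COO-]) = sqrt(5.56e-10 x 0.1454) = 8.99e-6 M.
pOH = 5.05, so pH = 14.00 - 5.05 = 8.95.

8.95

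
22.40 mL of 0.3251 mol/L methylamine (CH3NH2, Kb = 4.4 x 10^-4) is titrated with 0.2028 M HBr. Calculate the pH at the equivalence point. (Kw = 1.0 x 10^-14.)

n(CH3NH2) = 0.3251 x 0.02240 = 0.007282 mol; V(HBr) at equivalence = 0.007282/0.2028 = 0.03591 L.
At equivalence the base is fully converted to CH3NH3+; total volume = 0.05831 L, so [CH3NH3+] = 0.007282/0.05831 = 0.1249 M.
Ka(CH3NH3+) = Kw/Kb = 1.0e-14 / 4.4 x 10^-4 = 2.27e-11.
[H^+] = sqrt(Ka x [CH3NH3+]) = sqrt(2.27e-11 x 0.1249) = 1.68e-6 M.
pH = -log(1.68e-6) = 5.77.

5.77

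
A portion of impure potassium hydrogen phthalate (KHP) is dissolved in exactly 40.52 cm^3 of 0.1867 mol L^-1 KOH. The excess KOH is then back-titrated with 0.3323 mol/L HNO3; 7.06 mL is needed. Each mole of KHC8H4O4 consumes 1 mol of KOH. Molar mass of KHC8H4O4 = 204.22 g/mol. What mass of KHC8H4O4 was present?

Total n(KOH) added = 0.1867 x 0.04052 = 0.007565 mol.
n(HNO3) used = 0.3323 x 0.007060 = 0.002346 mol, which equals the excess n(KOH).
So n(KOH) consumed by the sample = 0.007565 - 0.002346 = 0.005219 mol.
n(KHC8H4O4) = 0.005219 / 1 = 0.005219 mol.
mass = 0.005219 mol x 204.22 g/mol = 1.07 g.

1.07 g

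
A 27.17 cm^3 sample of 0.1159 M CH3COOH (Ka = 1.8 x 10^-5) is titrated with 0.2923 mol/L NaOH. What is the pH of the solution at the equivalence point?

8.83

n(CH3COOH) = 0.1159 x 0.02717 = 0.003149 mol; V(NaOH) at equivalence = 0.003149/0.2923 = 0.01077 L.
At equivalence all the acid is converted to CH3COO-; total volume = 0.02717 + 0.01077 = 0.03794 L, so [CH3COO-] = 0.003149/0.03794 = 0.08299 M.
Kb = Kw/Ka = 1.0e-14 / 1.8 x 10^-5 = 5.56e-10.
[OH^-] = sqrt(Kb x [CH3COO-]) = sqrt(5.56e-10 x 0.08299) = 6.79e-6 M.
pOH = 5.17, so pH = 14.00 - 5.17 = 8.83.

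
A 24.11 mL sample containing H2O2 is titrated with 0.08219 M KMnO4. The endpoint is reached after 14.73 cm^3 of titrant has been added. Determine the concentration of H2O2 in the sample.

0.126 M

n(KMnO4) = 0.08219 x 0.01473 = 0.001211 mol.
From the balanced equation, 2 mol KMnO4 reacts with 5 mol H2O2, so n(H2O2) = 0.001211 x 5/2 = 0.003027 mol.
[H2O2] = 0.003027 / 0.02411 L = 0.126 M.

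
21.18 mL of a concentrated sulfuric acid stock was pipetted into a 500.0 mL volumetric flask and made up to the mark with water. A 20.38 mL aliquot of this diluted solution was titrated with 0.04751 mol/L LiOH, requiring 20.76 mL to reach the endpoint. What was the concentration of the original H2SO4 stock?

0.571 M

n(LiOH) = 0.04751 x 0.02076 = 0.0009863 mol.
n(H2SO4) in the aliquot = 0.0009863 x 1/2 = 0.0004932 mol.
[diluted H2SO4] = 0.0004932 / 0.02038 = 0.02420 M.
Dilution factor = 500.0/21.18 = 23.61, so [stock] = 0.02420 x 23.61 = 0.571 M.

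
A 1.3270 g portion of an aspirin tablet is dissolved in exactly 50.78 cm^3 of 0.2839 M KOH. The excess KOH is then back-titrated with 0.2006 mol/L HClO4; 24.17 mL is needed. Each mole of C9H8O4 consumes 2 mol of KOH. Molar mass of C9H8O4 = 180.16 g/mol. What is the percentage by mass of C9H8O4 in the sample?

Total n(KOH) added = 0.2839 x 0.05078 = 0.01442 mol.
n(HClO4) used = 0.2006 x 0.02417 = 0.004849 mol, which equals the excess n(KOH).
So n(KOH) consumed by the sample = 0.01442 - 0.004849 = 0.009568 mol.
n(C9H8O4) = 0.009568 / 2 = 0.004784 mol.
mass C9H8O4 = 0.004784 x 180.16 = 0.8619 g, so %C9H8O4 = 0.8619/1.3270 x 100 = 64.9%.

64.9%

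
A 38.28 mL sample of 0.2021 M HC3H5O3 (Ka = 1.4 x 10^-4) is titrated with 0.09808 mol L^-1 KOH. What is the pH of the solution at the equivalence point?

8.34

n(HC3H5O3) = 0.2021 x 0.03828 = 0.007736 mol; V(KOH) at equivalence = 0.007736/0.09808 = 0.07888 L.
At equivalence all the acid is converted to C3H5O3-; total volume = 0.03828 + 0.07888 = 0.1172 L, so [C3H5O3-] = 0.007736/0.1172 = 0.06603 M.
Kb = Kw/Ka = 1.0e-14 / 1.4 x 10^-4 = 7.14e-11.
[OH^-] = sqrt(Kb x [C3H5O3-]) = sqrt(7.14e-11 x 0.06603) = 2.17e-6 M.
pOH = 5.66, so pH = 14.00 - 5.66 = 8.34.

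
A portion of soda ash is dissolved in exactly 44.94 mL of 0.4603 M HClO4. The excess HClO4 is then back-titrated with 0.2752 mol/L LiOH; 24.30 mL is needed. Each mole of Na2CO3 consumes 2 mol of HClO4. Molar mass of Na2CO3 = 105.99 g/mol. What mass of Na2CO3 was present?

0.742 g

Total n(HClO4) added = 0.4603 x 0.04494 = 0.02069 mol.
n(LiOH) used = 0.2752 x 0.02430 = 0.006687 mol, which equals the excess n(HClO4).
So n(HClO4) consumed by the sample = 0.02069 - 0.006687 = 0.01400 mol.
n(Na2CO3) = 0.01400 / 2 = 0.006999 mol.
mass = 0.006999 mol x 105.99 g/mol = 0.742 g.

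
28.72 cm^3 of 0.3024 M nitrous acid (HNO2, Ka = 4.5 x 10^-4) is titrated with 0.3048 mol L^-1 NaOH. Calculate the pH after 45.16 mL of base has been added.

12.84

n(acid) = 0.3024 x 0.02872 = 0.008685 mol; n(NaOH) added = 0.3048 x 0.04516 = 0.01376 mol.
Base is in excess by 0.01376 - 0.008685 = 0.005080 mol in a total volume of 0.07388 L.
[OH^-] = 0.005080/0.07388 = 0.06876 M, so pOH = 1.16 and pH = 14.00 - 1.16 = 12.84.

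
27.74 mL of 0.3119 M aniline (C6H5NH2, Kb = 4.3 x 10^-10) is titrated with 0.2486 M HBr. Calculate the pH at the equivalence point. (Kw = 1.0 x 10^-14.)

2.75

n(C6H5NH2) = 0.3119 x 0.02774 = 0.008652 mol; V(HBr) at equivalence = 0.008652/0.2486 = 0.03480 L.
At equivalence the base is fully converted to C6H5NH3+; total volume = 0.06254 L, so [C6H5NH3+] = 0.008652/0.06254 = 0.1383 M.
Ka(C6H5NH3+) = Kw/Kb = 1.0e-14 / 4.3 x 10^-10 = 2.33e-5.
[H^+] = sqrt(Ka x [C6H5NH3+]) = sqrt(2.33e-5 x 0.1383) = 0.00179 M.
pH = -log(0.00179) = 2.75.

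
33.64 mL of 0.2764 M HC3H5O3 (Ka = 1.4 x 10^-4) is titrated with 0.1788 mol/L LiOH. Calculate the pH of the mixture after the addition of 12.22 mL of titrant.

3.34

Initial n(HC3H5O3) = 0.2764 x 0.03364 = 0.009298 mol.
n(LiOH) added = 0.1788 x 0.01222 = 0.002185 mol, converting that many moles of HC3H5O3 to C3H5O3-.
Remaining n(HC3H5O3) = 0.007113 mol; n(C3H5O3-) = 0.002185 mol.
By Henderson-Hasselbalch, pH = pKa + log([A^-]/[HA]) = 3.85 + log(0.002185/0.007113) = 3.85 + (-0.51) = 3.34.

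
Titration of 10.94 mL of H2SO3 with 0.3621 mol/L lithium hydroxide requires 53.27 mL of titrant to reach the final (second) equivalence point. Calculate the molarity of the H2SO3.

0.882 M

n(LiOH) = 0.3621 x 0.05327 = 0.01929 mol.
At the final (second) equivalence point, 2 mol OH^- react per mol H2SO3, so n(H2SO3) = 0.01929 / 2 = 0.009645 mol.
[H2SO3] = 0.009645 / 0.01094 L = 0.882 M.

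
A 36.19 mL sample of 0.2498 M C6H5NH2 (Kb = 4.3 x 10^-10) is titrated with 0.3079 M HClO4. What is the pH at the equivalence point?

n(C6H5NH2) = 0.2498 x 0.03619 = 0.009040 mol; V(HClO4) at equivalence = 0.009040/0.3079 = 0.02936 L.
At equivalence the base is fully converted to C6H5NH3+; total volume = 0.06555 L, so [C6H5NH3+] = 0.009040/0.06555 = 0.1379 M.
Ka(C6H5NH3+) = Kw/Kb = 1.0e-14 / 4.3 x 10^-10 = 2.33e-5.
[H^+] = sqrt(Ka x [C6H5NH3+]) = sqrt(2.33e-5 x 0.1379) = 0.00179 M.
pH = -log(0.00179) = 2.75.

2.75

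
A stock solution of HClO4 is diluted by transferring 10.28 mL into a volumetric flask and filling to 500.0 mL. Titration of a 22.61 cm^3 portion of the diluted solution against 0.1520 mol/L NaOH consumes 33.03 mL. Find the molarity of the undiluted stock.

10.8 M

n(NaOH) = 0.1520 x 0.03303 = 0.005021 mol.
n(HClO4) in the aliquot = 0.005021 mol.
[diluted HClO4] = 0.005021 / 0.02261 = 0.2221 M.
Dilution factor = 500.0/10.28 = 48.64, so [stock] = 0.2221 x 48.64 = 10.8 M.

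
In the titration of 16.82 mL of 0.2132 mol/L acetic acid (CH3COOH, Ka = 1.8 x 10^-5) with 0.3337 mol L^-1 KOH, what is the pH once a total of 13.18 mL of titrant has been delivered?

12.43

n(acid) = 0.2132 x 0.01682 = 0.003586 mol; n(KOH) added = 0.3337 x 0.01318 = 0.004398 mol.
Base is in excess by 0.004398 - 0.003586 = 0.0008121 mol in a total volume of 0.03000 L.
[OH^-] = 0.0008121/0.03000 = 0.02707 M, so pOH = 1.57 and pH = 14.00 - 1.57 = 12.43.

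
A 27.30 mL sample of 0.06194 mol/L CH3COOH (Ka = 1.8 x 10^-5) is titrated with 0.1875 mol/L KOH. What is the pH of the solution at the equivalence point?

n(CH3COOH) = 0.06194 x 0.02730 = 0.001691 mol; V(KOH) at equivalence = 0.001691/0.1875 = 0.009018 L.
At equivalence all the acid is converted to CH3COO-; total volume = 0.02730 + 0.009018 = 0.03632 L, so [CH3COO-] = 0.001691/0.03632 = 0.04656 M.
Kb = Kw/Ka = 1.0e-14 / 1.8 x 10^-5 = 5.56e-10.
[OH^-] = sqrt(Kb x [CH3COO-]) = sqrt(5.56e-10 x 0.04656) = 5.09e-6 M.
pOH = 5.29, so pH = 14.00 - 5.29 = 8.71.

8.71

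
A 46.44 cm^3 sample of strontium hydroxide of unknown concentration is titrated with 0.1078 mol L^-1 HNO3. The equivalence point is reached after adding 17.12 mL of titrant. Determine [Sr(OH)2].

n(HNO3) delivered = 0.1078 x 0.01712 = 0.001846 mol.
The reaction is 1 Sr(OH)2 + 2 HNO3, so n(Sr(OH)2) = 0.001846 x 1/2 = 0.0009228 mol.
[Sr(OH)2] = 0.0009228 mol / 0.04644 L = 0.0199 M.

0.0199 M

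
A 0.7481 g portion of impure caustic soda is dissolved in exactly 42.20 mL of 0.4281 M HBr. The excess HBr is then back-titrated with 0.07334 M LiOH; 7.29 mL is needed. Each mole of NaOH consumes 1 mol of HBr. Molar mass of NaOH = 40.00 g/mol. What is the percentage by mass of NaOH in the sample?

93.7%

Total n(HBr) added = 0.4281 x 0.04220 = 0.01807 mol.
n(LiOH) used = 0.07334 x 0.007290 = 0.0005346 mol, which equals the excess n(HBr).
So n(HBr) consumed by the sample = 0.01807 - 0.0005346 = 0.01753 mol.
n(NaOH) = 0.01753 / 1 = 0.01753 mol.
mass NaOH = 0.01753 x 40.00 = 0.7012 g, so %NaOH = 0.7012/0.7481 x 100 = 93.7%.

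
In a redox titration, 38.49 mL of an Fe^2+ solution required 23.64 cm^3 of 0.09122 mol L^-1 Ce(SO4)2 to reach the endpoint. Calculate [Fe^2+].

n(Ce(SO4)2) = 0.09122 x 0.02364 = 0.002156 mol.
From the balanced equation, 1 mol Ce(SO4)2 reacts with 1 mol Fe^2+, so n(Fe^2+) = 0.002156 x 1/1 = 0.002156 mol.
[Fe^2+] = 0.002156 / 0.03849 L = 0.0560 M.

0.0560 M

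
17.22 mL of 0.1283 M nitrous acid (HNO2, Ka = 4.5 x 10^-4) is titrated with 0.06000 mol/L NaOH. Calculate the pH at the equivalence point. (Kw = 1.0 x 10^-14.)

n(HNO2) = 0.1283 x 0.01722 = 0.002209 mol; V(NaOH) at equivalence = 0.002209/0.06000 = 0.03682 L.
At equivalence all the acid is converted to NO2-; total volume = 0.01722 + 0.03682 = 0.05404 L, so [NO2-] = 0.002209/0.05404 = 0.04088 M.
Kb = Kw/Ka = 1.0e-14 / 4.5 x 10^-4 = 2.22e-11.
[OH^-] = sqrt(Kb x [NO2-]) = sqrt(2.22e-11 x 0.04088) = 9.53e-7 M.
pOH = 6.02, so pH = 14.00 - 6.02 = 7.98.

7.98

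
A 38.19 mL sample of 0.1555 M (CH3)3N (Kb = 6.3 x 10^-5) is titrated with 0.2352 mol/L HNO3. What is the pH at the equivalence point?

5.41

n((CH3)3N) = 0.1555 x 0.03819 = 0.005939 mol; V(HNO3) at equivalence = 0.005939/0.2352 = 0.02525 L.
At equivalence the base is fully converted to (CH3)3NH+; total volume = 0.06344 L, so [(CH3)3NH+] = 0.005939/0.06344 = 0.09361 M.
Ka((CH3)3NH+) = Kw/Kb = 1.0e-14 / 6.3 x 10^-5 = 1.59e-10.
[H^+] = sqrt(Ka x [(CH3)3NH+]) = sqrt(1.59e-10 x 0.09361) = 3.85e-6 M.
pH = -log(3.85e-6) = 5.41.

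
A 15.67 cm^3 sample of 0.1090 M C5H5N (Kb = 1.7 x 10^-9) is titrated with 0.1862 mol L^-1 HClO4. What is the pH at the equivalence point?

3.20

n(C5H5N) = 0.1090 x 0.01567 = 0.001708 mol; V(HClO4) at equivalence = 0.001708/0.1862 = 0.009173 L.
At equivalence the base is fully converted to C5H5NH+; total volume = 0.02484 L, so [C5H5NH+] = 0.001708/0.02484 = 0.06875 M.
Ka(C5H5NH+) = Kw/Kb = 1.0e-14 / 1.7 x 10^-9 = 5.88e-6.
[H^+] = sqrt(Ka x [C5H5NH+]) = sqrt(5.88e-6 x 0.06875) = 0.000636 M.
pH = -log(0.000636) = 3.20.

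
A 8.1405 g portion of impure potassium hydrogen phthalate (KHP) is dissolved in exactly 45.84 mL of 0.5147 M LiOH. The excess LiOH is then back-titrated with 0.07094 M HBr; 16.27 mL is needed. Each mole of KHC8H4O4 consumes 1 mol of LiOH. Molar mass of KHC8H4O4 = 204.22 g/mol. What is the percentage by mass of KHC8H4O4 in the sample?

Total n(LiOH) added = 0.5147 x 0.04584 = 0.02359 mol.
n(HBr) used = 0.07094 x 0.01627 = 0.001154 mol, which equals the excess n(LiOH).
So n(LiOH) consumed by the sample = 0.02359 - 0.001154 = 0.02244 mol.
n(KHC8H4O4) = 0.02244 / 1 = 0.02244 mol.
mass KHC8H4O4 = 0.02244 x 204.22 = 4.583 g, so %KHC8H4O4 = 4.583/8.1405 x 100 = 56.3%.

56.3%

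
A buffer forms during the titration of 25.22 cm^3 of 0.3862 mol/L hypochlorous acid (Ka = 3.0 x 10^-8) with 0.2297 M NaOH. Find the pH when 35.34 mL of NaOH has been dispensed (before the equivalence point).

8.22

Initial n(HClO) = 0.3862 x 0.02522 = 0.009740 mol.
n(NaOH) added = 0.2297 x 0.03534 = 0.008118 mol, converting that many moles of HClO to ClO-.
Remaining n(HClO) = 0.001622 mol; n(ClO-) = 0.008118 mol.
By Henderson-Hasselbalch, pH = pKa + log([A^-]/[HA]) = 7.52 + log(0.008118/0.001622) = 7.52 + (+0.70) = 8.22.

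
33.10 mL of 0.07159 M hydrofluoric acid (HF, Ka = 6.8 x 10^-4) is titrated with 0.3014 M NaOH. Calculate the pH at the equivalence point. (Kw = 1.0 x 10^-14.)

n(HF) = 0.07159 x 0.03310 = 0.002370 mol; V(NaOH) at equivalence = 0.002370/0.3014 = 0.007862 L.
At equivalence all the acid is converted to F-; total volume = 0.03310 + 0.007862 = 0.04096 L, so [F-] = 0.002370/0.04096 = 0.05785 M.
Kb = Kw/Ka = 1.0e-14 / 6.8 x 10^-4 = 1.47e-11.
[OH^-] = sqrt(Kb x [F-]) = sqrt(1.47e-11 x 0.05785) = 9.22e-7 M.
pOH = 6.04, so pH = 14.00 - 6.04 = 7.96.

7.96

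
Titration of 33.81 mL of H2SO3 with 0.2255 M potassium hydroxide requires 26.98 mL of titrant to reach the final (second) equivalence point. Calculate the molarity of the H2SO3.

n(KOH) = 0.2255 x 0.02698 = 0.006084 mol.
At the final (second) equivalence point, 2 mol OH^- react per mol H2SO3, so n(H2SO3) = 0.006084 / 2 = 0.003042 mol.
[H2SO3] = 0.003042 / 0.03381 L = 0.0900 M.

0.0900 M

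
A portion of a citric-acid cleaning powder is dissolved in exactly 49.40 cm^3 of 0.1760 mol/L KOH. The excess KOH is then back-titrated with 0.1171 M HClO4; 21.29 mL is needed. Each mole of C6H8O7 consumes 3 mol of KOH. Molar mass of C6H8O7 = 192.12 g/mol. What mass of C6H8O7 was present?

0.397 g

Total n(KOH) added = 0.1760 x 0.04940 = 0.008694 mol.
n(HClO4) used = 0.1171 x 0.02129 = 0.002493 mol, which equals the excess n(KOH).
So n(KOH) consumed by the sample = 0.008694 - 0.002493 = 0.006201 mol.
n(C6H8O7) = 0.006201 / 3 = 0.002067 mol.
mass = 0.002067 mol x 192.12 g/mol = 0.397 g.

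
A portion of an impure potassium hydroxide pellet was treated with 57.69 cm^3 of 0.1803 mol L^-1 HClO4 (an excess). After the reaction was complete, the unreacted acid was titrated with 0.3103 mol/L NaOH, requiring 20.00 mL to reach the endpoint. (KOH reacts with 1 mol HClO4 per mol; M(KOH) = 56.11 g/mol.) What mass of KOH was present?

Total n(HClO4) added = 0.1803 x 0.05769 = 0.01040 mol.
n(NaOH) used = 0.3103 x 0.02000 = 0.006206 mol, which equals the excess n(HClO4).
So n(HClO4) consumed by the sample = 0.01040 - 0.006206 = 0.004196 mol.
n(KOH) = 0.004196 / 1 = 0.004196 mol.
mass = 0.004196 mol x 56.11 g/mol = 0.235 g.

0.235 g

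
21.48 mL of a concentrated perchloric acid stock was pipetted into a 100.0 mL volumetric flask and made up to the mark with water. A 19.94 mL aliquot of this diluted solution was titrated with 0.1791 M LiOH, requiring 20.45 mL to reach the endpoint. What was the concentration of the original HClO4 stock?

0.855 M

n(LiOH) = 0.1791 x 0.02045 = 0.003663 mol.
n(HClO4) in the aliquot = 0.003663 mol.
[diluted HClO4] = 0.003663 / 0.01994 = 0.1837 M.
Dilution factor = 100.0/21.48 = 4.655, so [stock] = 0.1837 x 4.655 = 0.855 M.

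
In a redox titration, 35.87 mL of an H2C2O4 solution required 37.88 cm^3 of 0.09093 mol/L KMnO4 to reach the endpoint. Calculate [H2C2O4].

n(KMnO4) = 0.09093 x 0.03788 = 0.003444 mol.
From the balanced equation, 2 mol KMnO4 reacts with 5 mol H2C2O4, so n(H2C2O4) = 0.003444 x 5/2 = 0.008611 mol.
[H2C2O4] = 0.008611 / 0.03587 L = 0.240 M.

0.240 M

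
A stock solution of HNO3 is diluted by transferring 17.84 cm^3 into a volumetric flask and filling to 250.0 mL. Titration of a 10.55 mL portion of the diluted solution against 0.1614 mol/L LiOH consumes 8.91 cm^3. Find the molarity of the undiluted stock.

n(LiOH) = 0.1614 x 0.008910 = 0.001438 mol.
n(HNO3) in the aliquot = 0.001438 mol.
[diluted HNO3] = 0.001438 / 0.01055 = 0.1363 M.
Dilution factor = 250.0/17.84 = 14.01, so [stock] = 0.1363 x 14.01 = 1.91 M.

1.91 M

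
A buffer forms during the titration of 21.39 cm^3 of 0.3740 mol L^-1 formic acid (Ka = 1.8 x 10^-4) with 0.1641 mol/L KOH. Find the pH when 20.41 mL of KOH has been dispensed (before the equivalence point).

3.60

Initial n(HCOOH) = 0.3740 x 0.02139 = 0.008000 mol.
n(KOH) added = 0.1641 x 0.02041 = 0.003349 mol, converting that many moles of HCOOH to HCOO-.
Remaining n(HCOOH) = 0.004651 mol; n(HCOO-) = 0.003349 mol.
By Henderson-Hasselbalch, pH = pKa + log([A^-]/[HA]) = 3.74 + log(0.003349/0.004651) = 3.74 + (-0.14) = 3.60.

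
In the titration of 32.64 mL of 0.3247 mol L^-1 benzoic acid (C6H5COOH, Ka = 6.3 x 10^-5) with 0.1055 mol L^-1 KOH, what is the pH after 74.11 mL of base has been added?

Initial n(C6H5COOH) = 0.3247 x 0.03264 = 0.01060 mol.
n(KOH) added = 0.1055 x 0.07411 = 0.007819 mol, converting that many moles of C6H5COOH to C6H5COO-.
Remaining n(C6H5COOH) = 0.002780 mol; n(C6H5COO-) = 0.007819 mol.
By Henderson-Hasselbalch, pH = pKa + log([A^-]/[HA]) = 4.20 + log(0.007819/0.002780) = 4.20 + (+0.45) = 4.65.

4.65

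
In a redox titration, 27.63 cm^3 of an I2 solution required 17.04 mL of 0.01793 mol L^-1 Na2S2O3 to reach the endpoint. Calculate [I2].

0.00553 M

n(Na2S2O3) = 0.01793 x 0.01704 = 0.0003055 mol.
From the balanced equation, 2 mol Na2S2O3 reacts with 1 mol I2, so n(I2) = 0.0003055 x 1/2 = 0.0001528 mol.
[I2] = 0.0001528 / 0.02763 L = 0.00553 M.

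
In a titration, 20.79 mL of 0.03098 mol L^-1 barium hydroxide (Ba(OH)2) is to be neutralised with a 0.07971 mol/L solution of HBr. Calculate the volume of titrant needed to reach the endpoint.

n(Ba(OH)2) = 0.03098 mol/L x 0.02079 L = 0.0006441 mol.
The neutralisation is 1 Ba(OH)2 : 2 HBr, so n(HBr) = 0.0006441 x 2/1 = 0.001288 mol.
V(HBr) = 0.001288 / 0.07971 = 0.01616 L = 16.2 mL.

16.2 mL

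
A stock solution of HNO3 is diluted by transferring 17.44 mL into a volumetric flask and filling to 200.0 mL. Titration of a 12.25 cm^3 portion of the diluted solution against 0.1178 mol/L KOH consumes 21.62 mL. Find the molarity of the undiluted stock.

2.38 M

n(KOH) = 0.1178 x 0.02162 = 0.002547 mol.
n(HNO3) in the aliquot = 0.002547 mol.
[diluted HNO3] = 0.002547 / 0.01225 = 0.2079 M.
Dilution factor = 200.0/17.44 = 11.47, so [stock] = 0.2079 x 11.47 = 2.38 M.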